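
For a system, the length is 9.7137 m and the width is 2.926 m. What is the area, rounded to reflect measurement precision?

area = 9.7137 m × 2.926 m = 28.4222862 m².
9.7137 has 5 significant figures; 2.926 has 4.
Division/multiplication keeps the fewest: 4 significant figures.
Rounded: 28.42 m².

28.42 m²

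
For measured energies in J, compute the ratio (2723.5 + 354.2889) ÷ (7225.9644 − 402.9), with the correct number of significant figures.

2723.5 + 354.2889 = 3077.7889, limited to 1 d.p. → 5 s.f.; 7225.9644 − 402.9 = 6823.0644, limited to 1 d.p. → 5 s.f.
Carrying full precision, 3077.7889 ÷ 6823.0644 = 0.451086010561…; keep min(5, 5) = 5 s.f.
Rounded to 5 significant figures: 0.45109.

0.45109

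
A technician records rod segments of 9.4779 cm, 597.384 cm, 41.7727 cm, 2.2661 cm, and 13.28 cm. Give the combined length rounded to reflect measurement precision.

9.4779 cm + 597.384 cm + 41.7727 cm + 2.2661 cm + 13.28 cm = 664.1807 cm.
Addition/subtraction keeps the fewest decimal places: 9.4779 → 4 decimal places, 597.384 → 3 decimal places, 41.7727 → 4 decimal places, 2.2661 → 4 decimal places, 13.28 → 2 decimal places; limit is 2.
Rounded to 2 decimal places: 664.18 cm.

664.18 cm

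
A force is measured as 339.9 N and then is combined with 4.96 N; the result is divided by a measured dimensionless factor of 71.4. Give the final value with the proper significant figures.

339.9 N + 4.96 N = 344.86 N; the sum is limited to 1 decimal place (4 s.f.).
Carrying full precision, 344.86 ÷ 71.4 = 4.8299719888… N; 71.4 has 3 s.f., so the result keeps min(4, 3) = 3 s.f.
Rounded to 3 significant figures: 4.83 N.

4.83 N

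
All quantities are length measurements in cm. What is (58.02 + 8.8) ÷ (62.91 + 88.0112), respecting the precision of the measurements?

0.443

58.02 + 8.8 = 66.82, limited to 1 d.p. → 3 s.f.; 62.91 + 88.0112 = 150.9212, limited to 2 d.p. → 5 s.f.
Carrying full precision, 66.82 ÷ 150.9212 = 0.442747606035…; keep min(3, 5) = 3 s.f.
Rounded to 3 significant figures: 0.443.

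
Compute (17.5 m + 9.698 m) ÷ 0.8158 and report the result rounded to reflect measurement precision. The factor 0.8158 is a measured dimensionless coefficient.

33.3 m

17.5 m + 9.698 m = 27.198 m; the sum is limited to 1 decimal place (3 s.f.).
Carrying full precision, 27.198 ÷ 0.8158 = 33.3390536896… m; 0.8158 has 4 s.f., so the result keeps min(3, 4) = 3 s.f.
Rounded to 3 significant figures: 33.3 m.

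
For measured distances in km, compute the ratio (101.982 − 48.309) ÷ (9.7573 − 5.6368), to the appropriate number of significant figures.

13.026

101.982 − 48.309 = 53.673, limited to 3 d.p. → 5 s.f.; 9.7573 − 5.6368 = 4.1205, limited to 4 d.p. → 5 s.f.
Carrying full precision, 53.673 ÷ 4.1205 = 13.0258463779…; keep min(5, 5) = 5 s.f.
Rounded to 5 significant figures: 13.026.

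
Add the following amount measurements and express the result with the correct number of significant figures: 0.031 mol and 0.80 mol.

0.031 mol + 0.80 mol = 0.831 mol.
Addition/subtraction keeps the fewest decimal places: 0.031 → 3 decimal places, 0.80 → 2 decimal places; limit is 2.
Rounded to 2 decimal places: 0.83 mol.

0.83 mol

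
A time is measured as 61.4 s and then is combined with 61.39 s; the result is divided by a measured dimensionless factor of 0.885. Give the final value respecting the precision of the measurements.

61.4 s + 61.39 s = 122.79 s; the sum is limited to 1 decimal place (4 s.f.).
Carrying full precision, 122.79 ÷ 0.885 = 138.745762712… s; 0.885 has 3 s.f., so the result keeps min(4, 3) = 3 s.f.
Rounded to 3 significant figures: 139 s.

139 s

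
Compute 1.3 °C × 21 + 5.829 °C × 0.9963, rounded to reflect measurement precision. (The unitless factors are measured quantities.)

33 °C

1.3 × 21 = 27.3 → 27 °C (2 s.f., last digit at the 10^0 place).
5.829 × 0.9963 = 5.8074327 → 5.807 °C (4 s.f., last digit at the 10^-3 place).
Sum: 33.1074327 °C; keep the coarser place, 10^0.
Result: 33 °C.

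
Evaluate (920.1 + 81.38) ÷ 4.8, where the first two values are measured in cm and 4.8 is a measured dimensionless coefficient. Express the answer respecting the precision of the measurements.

2.1 × 10^2 cm

920.1 cm + 81.38 cm = 1001.48 cm; the sum is limited to 1 decimal place (5 s.f.).
Carrying full precision, 1001.48 ÷ 4.8 = 208.641666667… cm; 4.8 has 2 s.f., so the result keeps min(5, 2) = 2 s.f.
Rounded to 2 significant figures: 2.1 × 10^2 cm.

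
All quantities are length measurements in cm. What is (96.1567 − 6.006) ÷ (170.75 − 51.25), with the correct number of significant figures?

96.1567 − 6.006 = 90.1507, limited to 3 d.p. → 5 s.f.; 170.75 − 51.25 = 119.50, limited to 2 d.p. → 5 s.f.
Carrying full precision, 90.1507 ÷ 119.50 = 0.75439916318…; keep min(5, 5) = 5 s.f.
Rounded to 5 significant figures: 0.75440.

0.75440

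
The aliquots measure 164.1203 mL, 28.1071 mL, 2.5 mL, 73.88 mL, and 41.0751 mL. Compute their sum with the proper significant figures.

164.1203 mL + 28.1071 mL + 2.5 mL + 73.88 mL + 41.0751 mL = 309.6825 mL.
Addition/subtraction keeps the fewest decimal places: 164.1203 → 4 decimal places, 28.1071 → 4 decimal places, 2.5 → 1 decimal place, 73.88 → 2 decimal places, 41.0751 → 4 decimal places; limit is 1.
Rounded to 1 decimal place: 309.7 mL.

309.7 mL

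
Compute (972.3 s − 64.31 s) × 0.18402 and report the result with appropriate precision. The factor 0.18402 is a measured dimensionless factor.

1.671 × 10² s

972.3 s − 64.31 s = 907.99 s; the difference is limited to 1 decimal place (4 s.f.).
Carrying full precision, 907.99 × 0.18402 = 167.0883198 s; 0.18402 has 5 s.f., so the result keeps min(4, 5) = 4 s.f.
Rounded to 4 significant figures: 1.671 × 10² s.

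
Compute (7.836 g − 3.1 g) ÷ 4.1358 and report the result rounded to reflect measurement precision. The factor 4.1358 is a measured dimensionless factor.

1.1 g

7.836 g − 3.1 g = 4.736 g; the difference is limited to 1 decimal place (2 s.f.).
Carrying full precision, 4.736 ÷ 4.1358 = 1.14512307172… g; 4.1358 has 5 s.f., so the result keeps min(2, 5) = 2 s.f.
Rounded to 2 significant figures: 1.1 g.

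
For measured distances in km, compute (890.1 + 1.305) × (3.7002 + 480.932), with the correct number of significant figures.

890.1 + 1.305 = 891.405, limited to 1 d.p. → 4 s.f.; 3.7002 + 480.932 = 484.6322, limited to 3 d.p. → 6 s.f.
Carrying full precision, 891.405 × 484.6322 = 432003.566241; keep min(4, 6) = 4 s.f.
Rounded to 4 significant figures: 4.320 × 10^5 km².

4.320 × 10^5 km²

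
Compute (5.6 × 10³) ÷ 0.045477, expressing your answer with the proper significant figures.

(5.6 × 10³) ÷ 0.045477 = 123139.16925…
Multiplication/division keeps the fewest significant figures: 5.6 × 10³ → 2 s.f., 0.045477 → 5 s.f.; limit is 2.
Rounded to 2 significant figures: 1.2 × 10⁵.

1.2 × 10⁵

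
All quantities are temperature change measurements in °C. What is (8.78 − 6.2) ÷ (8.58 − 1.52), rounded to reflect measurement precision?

8.78 − 6.2 = 2.58, limited to 1 d.p. → 2 s.f.; 8.58 − 1.52 = 7.06, limited to 2 d.p. → 3 s.f.
Carrying full precision, 2.58 ÷ 7.06 = 0.365439093484…; keep min(2, 3) = 2 s.f.
Rounded to 2 significant figures: 0.37.

0.37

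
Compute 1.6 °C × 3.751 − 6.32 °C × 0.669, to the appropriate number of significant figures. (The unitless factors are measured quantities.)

1.8 °C

1.6 × 3.751 = 6.0016 → 6.0 °C (2 s.f., last digit at the 10^-1 place).
6.32 × 0.669 = 4.22808 → 4.23 °C (3 s.f., last digit at the 10^-2 place).
Difference: 1.77352 °C; keep the coarser place, 10^-1.
Result: 1.8 °C.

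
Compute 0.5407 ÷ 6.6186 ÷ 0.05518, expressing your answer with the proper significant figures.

0.5407 ÷ 6.6186 ÷ 0.05518 = 1.48050043204…
Multiplication/division keeps the fewest significant figures: 0.5407 → 4 s.f., 6.6186 → 5 s.f., 0.05518 → 4 s.f.; limit is 4.
Rounded to 4 significant figures: 1.481.

1.481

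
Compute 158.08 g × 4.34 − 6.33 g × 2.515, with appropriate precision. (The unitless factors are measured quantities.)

670. g

158.08 × 4.34 = 686.0672 → 686 g (3 s.f., last digit at the 10^0 place).
6.33 × 2.515 = 15.91995 → 15.9 g (3 s.f., last digit at the 10^-1 place).
Difference: 670.14725 g; keep the coarser place, 10^0.
Result: 670. g.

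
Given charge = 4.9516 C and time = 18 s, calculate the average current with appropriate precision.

0.28 A

average current = 4.9516 C ÷ 18 s = 0.275088888889… A.
4.9516 has 5 significant figures; 18 has 2.
Division/multiplication keeps the fewest: 2 significant figures.
Rounded: 0.28 A.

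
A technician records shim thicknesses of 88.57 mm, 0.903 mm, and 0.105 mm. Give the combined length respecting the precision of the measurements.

89.58 mm

88.57 mm + 0.903 mm + 0.105 mm = 89.578 mm.
Addition/subtraction keeps the fewest decimal places: 88.57 → 2 decimal places, 0.903 → 3 decimal places, 0.105 → 3 decimal places; limit is 2.
Rounded to 2 decimal places: 89.58 mm.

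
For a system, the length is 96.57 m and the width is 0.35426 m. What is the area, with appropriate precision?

area = 96.57 m × 0.35426 m = 34.2108882 m².
96.57 has 4 significant figures; 0.35426 has 5.
Division/multiplication keeps the fewest: 4 significant figures.
Rounded: 34.21 m².

34.21 m²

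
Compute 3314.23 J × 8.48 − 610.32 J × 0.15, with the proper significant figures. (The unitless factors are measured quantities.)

3314.23 × 8.48 = 28104.6704 → 2.81 × 10^4 J (3 s.f., last digit at the 10^2 place).
610.32 × 0.15 = 91.548 → 92 J (2 s.f., last digit at the 10^0 place).
Difference: 28013.1224 J; keep the coarser place, 10^2.
Result: 2.80 × 10^4 J.

2.80 × 10^4 J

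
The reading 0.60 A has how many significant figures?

0.60: leading zeros are not significant; trailing zeros after a decimal point are significant.

2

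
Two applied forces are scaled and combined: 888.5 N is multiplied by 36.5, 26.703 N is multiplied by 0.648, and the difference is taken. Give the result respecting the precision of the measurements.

3.24 × 10^4 N

888.5 × 36.5 = 32430.25 → 3.24 × 10^4 N (3 s.f., last digit at the 10^2 place).
26.703 × 0.648 = 17.303544 → 17.3 N (3 s.f., last digit at the 10^-1 place).
Difference: 32412.946456 N; keep the coarser place, 10^2.
Result: 3.24 × 10^4 N.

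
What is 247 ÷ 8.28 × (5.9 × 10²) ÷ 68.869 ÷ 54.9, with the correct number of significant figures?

247 ÷ 8.28 × (5.9 × 10²) ÷ 68.869 ÷ 54.9 = 4.65503024152…
Multiplication/division keeps the fewest significant figures: 247 → 3 s.f., 8.28 → 3 s.f., 5.9 × 10² → 2 s.f., 68.869 → 5 s.f., 54.9 → 3 s.f.; limit is 2.
Rounded to 2 significant figures: 4.7.

4.7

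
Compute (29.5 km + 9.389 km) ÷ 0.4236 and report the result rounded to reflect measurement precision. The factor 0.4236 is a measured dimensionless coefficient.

29.5 km + 9.389 km = 38.889 km; the sum is limited to 1 decimal place (3 s.f.).
Carrying full precision, 38.889 ÷ 0.4236 = 91.8059490085… km; 0.4236 has 4 s.f., so the result keeps min(3, 4) = 3 s.f.
Rounded to 3 significant figures: 91.8 km.

91.8 km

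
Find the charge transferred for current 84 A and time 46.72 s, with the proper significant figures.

3.9 × 10³ C

charge transferred = 84 A × 46.72 s = 3924.48 C.
84 has 2 significant figures; 46.72 has 4.
Division/multiplication keeps the fewest: 2 significant figures.
Rounded: 3.9 × 10³ C.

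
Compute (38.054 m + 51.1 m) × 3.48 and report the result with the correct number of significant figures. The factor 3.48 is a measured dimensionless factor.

38.054 m + 51.1 m = 89.154 m; the sum is limited to 1 decimal place (3 s.f.).
Carrying full precision, 89.154 × 3.48 = 310.25592 m; 3.48 has 3 s.f., so the result keeps min(3, 3) = 3 s.f.
Rounded to 3 significant figures: 310. m.

310. m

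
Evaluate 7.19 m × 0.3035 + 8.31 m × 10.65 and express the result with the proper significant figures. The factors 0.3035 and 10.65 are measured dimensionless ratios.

7.19 × 0.3035 = 2.182165 → 2.18 m (3 s.f., last digit at the 10^-2 place).
8.31 × 10.65 = 88.5015 → 88.5 m (3 s.f., last digit at the 10^-1 place).
Sum: 90.683665 m; keep the coarser place, 10^-1.
Result: 90.7 m.

90.7 m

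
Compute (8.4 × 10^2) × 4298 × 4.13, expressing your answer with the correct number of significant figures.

1.5 × 10^7

(8.4 × 10^2) × 4298 × 4.13 = 14910621.6
Multiplication/division keeps the fewest significant figures: 8.4 × 10^2 → 2 s.f., 4298 → 4 s.f., 4.13 → 3 s.f.; limit is 2.
Rounded to 2 significant figures: 1.5 × 10^7.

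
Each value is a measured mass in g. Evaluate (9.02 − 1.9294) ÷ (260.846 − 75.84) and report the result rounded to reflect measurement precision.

0.0383

9.02 − 1.9294 = 7.0906, limited to 2 d.p. → 3 s.f.; 260.846 − 75.84 = 185.006, limited to 2 d.p. → 5 s.f.
Carrying full precision, 7.0906 ÷ 185.006 = 0.0383263245516…; keep min(3, 5) = 3 s.f.
Rounded to 3 significant figures: 0.0383.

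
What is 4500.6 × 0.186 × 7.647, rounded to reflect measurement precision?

6.40 × 10³

4500.6 × 0.186 × 7.647 = 6401.3924052
Multiplication/division keeps the fewest significant figures: 4500.6 → 5 s.f., 0.186 → 3 s.f., 7.647 → 4 s.f.; limit is 3.
Rounded to 3 significant figures: 6.40 × 10³.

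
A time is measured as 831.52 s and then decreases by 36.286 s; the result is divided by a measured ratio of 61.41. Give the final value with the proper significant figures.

831.52 s − 36.286 s = 795.234 s; the difference is limited to 2 decimal places (5 s.f.).
Carrying full precision, 795.234 ÷ 61.41 = 12.9495847582… s; 61.41 has 4 s.f., so the result keeps min(5, 4) = 4 s.f.
Rounded to 4 significant figures: 12.95 s.

12.95 s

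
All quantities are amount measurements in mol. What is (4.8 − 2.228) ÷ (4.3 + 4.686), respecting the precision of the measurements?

4.8 − 2.228 = 2.572, limited to 1 d.p. → 2 s.f.; 4.3 + 4.686 = 8.986, limited to 1 d.p. → 2 s.f.
Carrying full precision, 2.572 ÷ 8.986 = 0.286223013577…; keep min(2, 2) = 2 s.f.
Rounded to 2 significant figures: 0.29.

0.29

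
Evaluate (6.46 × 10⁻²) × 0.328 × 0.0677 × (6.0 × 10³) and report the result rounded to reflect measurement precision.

(6.46 × 10⁻²) × 0.328 × 0.0677 × (6.0 × 10³) = 8.60689056
Multiplication/division keeps the fewest significant figures: 6.46 × 10⁻² → 3 s.f., 0.328 → 3 s.f., 0.0677 → 3 s.f., 6.0 × 10³ → 2 s.f.; limit is 2.
Rounded to 2 significant figures: 8.6.

8.6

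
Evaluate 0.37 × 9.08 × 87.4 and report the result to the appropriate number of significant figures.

0.37 × 9.08 × 87.4 = 293.62904
Multiplication/division keeps the fewest significant figures: 0.37 → 2 s.f., 9.08 → 3 s.f., 87.4 → 3 s.f.; limit is 2.
Rounded to 2 significant figures: 2.9 × 10².

2.9 × 10²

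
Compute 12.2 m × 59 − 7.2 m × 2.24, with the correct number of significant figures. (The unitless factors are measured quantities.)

7.0 × 10² m

12.2 × 59 = 719.8 → 7.2 × 10² m (2 s.f., last digit at the 10^1 place).
7.2 × 2.24 = 16.128 → 16 m (2 s.f., last digit at the 10^0 place).
Difference: 703.672 m; keep the coarser place, 10^1.
Result: 7.0 × 10² m.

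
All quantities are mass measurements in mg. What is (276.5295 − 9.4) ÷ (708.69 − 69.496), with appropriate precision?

0.4179

276.5295 − 9.4 = 267.1295, limited to 1 d.p. → 4 s.f.; 708.69 − 69.496 = 639.194, limited to 2 d.p. → 5 s.f.
Carrying full precision, 267.1295 ÷ 639.194 = 0.41791615691…; keep min(4, 5) = 4 s.f.
Rounded to 4 significant figures: 0.4179.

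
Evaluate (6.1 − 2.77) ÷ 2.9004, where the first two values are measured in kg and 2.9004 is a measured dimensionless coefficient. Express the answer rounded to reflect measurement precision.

6.1 kg − 2.77 kg = 3.33 kg; the difference is limited to 1 decimal place (2 s.f.).
Carrying full precision, 3.33 ÷ 2.9004 = 1.14811750103… kg; 2.9004 has 5 s.f., so the result keeps min(2, 5) = 2 s.f.
Rounded to 2 significant figures: 1.1 kg.

1.1 kg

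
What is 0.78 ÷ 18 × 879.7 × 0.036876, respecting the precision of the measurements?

0.78 ÷ 18 × 879.7 × 0.036876 = 1.405725412
Multiplication/division keeps the fewest significant figures: 0.78 → 2 s.f., 18 → 2 s.f., 879.7 → 4 s.f., 0.036876 → 5 s.f.; limit is 2.
Rounded to 2 significant figures: 1.4.

1.4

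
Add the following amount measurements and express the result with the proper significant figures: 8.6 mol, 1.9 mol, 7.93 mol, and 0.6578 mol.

8.6 mol + 1.9 mol + 7.93 mol + 0.6578 mol = 19.0878 mol.
Addition/subtraction keeps the fewest decimal places: 8.6 → 1 decimal place, 1.9 → 1 decimal place, 7.93 → 2 decimal places, 0.6578 → 4 decimal places; limit is 1.
Rounded to 1 decimal place: 19.1 mol.

19.1 mol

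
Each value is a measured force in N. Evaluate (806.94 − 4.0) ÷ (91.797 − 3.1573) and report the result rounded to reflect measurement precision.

806.94 − 4.0 = 802.94, limited to 1 d.p. → 4 s.f.; 91.797 − 3.1573 = 88.6397, limited to 3 d.p. → 5 s.f.
Carrying full precision, 802.94 ÷ 88.6397 = 9.05846928634…; keep min(4, 5) = 4 s.f.
Rounded to 4 significant figures: 9.058.

9.058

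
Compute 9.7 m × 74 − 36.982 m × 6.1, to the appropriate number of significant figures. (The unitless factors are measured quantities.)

9.7 × 74 = 717.8 → 7.2 × 10² m (2 s.f., last digit at the 10^1 place).
36.982 × 6.1 = 225.5902 → 2.3 × 10² m (2 s.f., last digit at the 10^1 place).
Difference: 492.2098 m; keep the coarser place, 10^1.
Result: 4.9 × 10² m.

4.9 × 10² m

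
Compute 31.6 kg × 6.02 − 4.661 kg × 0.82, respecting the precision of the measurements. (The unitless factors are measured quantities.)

186 kg

31.6 × 6.02 = 190.232 → 190. kg (3 s.f., last digit at the 10^0 place).
4.661 × 0.82 = 3.82202 → 3.8 kg (2 s.f., last digit at the 10^-1 place).
Difference: 186.40998 kg; keep the coarser place, 10^0.
Result: 186 kg.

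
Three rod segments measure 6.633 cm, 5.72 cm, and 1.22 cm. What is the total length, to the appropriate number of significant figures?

13.57 cm

6.633 cm + 5.72 cm + 1.22 cm = 13.573 cm.
Addition/subtraction keeps the fewest decimal places: 6.633 → 3 decimal places, 5.72 → 2 decimal places, 1.22 → 2 decimal places; limit is 2.
Rounded to 2 decimal places: 13.57 cm.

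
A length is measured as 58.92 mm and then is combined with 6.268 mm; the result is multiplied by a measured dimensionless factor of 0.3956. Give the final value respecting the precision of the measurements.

58.92 mm + 6.268 mm = 65.188 mm; the sum is limited to 2 decimal places (4 s.f.).
Carrying full precision, 65.188 × 0.3956 = 25.7883728 mm; 0.3956 has 4 s.f., so the result keeps min(4, 4) = 4 s.f.
Rounded to 4 significant figures: 25.79 mm.

25.79 mm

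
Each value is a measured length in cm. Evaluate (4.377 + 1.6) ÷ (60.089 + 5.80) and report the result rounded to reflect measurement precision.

4.377 + 1.6 = 5.977, limited to 1 d.p. → 2 s.f.; 60.089 + 5.80 = 65.889, limited to 2 d.p. → 4 s.f.
Carrying full precision, 5.977 ÷ 65.889 = 0.0907131691178…; keep min(2, 4) = 2 s.f.
Rounded to 2 significant figures: 0.091.

0.091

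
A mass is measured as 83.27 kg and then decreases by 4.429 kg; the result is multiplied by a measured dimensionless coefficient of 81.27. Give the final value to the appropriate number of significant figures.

6407 kg

83.27 kg − 4.429 kg = 78.841 kg; the difference is limited to 2 decimal places (4 s.f.).
Carrying full precision, 78.841 × 81.27 = 6407.40807 kg; 81.27 has 4 s.f., so the result keeps min(4, 4) = 4 s.f.
Rounded to 4 significant figures: 6407 kg.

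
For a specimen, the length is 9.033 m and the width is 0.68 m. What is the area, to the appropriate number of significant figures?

6.1 m²

area = 9.033 m × 0.68 m = 6.14244 m².
9.033 has 4 significant figures; 0.68 has 2.
Division/multiplication keeps the fewest: 2 significant figures.
Rounded: 6.1 m².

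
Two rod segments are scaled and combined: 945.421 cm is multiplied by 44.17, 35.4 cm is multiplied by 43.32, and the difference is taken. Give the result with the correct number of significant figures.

4.023 × 10^4 cm

945.421 × 44.17 = 41759.24557 → 4.176 × 10^4 cm (4 s.f., last digit at the 10^1 place).
35.4 × 43.32 = 1533.528 → 1.53 × 10^3 cm (3 s.f., last digit at the 10^1 place).
Difference: 40225.71757 cm; keep the coarser place, 10^1.
Result: 4.023 × 10^4 cm.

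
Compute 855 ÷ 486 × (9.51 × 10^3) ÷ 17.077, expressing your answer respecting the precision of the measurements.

980.

855 ÷ 486 × (9.51 × 10^3) ÷ 17.077 = 979.712804096…
Multiplication/division keeps the fewest significant figures: 855 → 3 s.f., 486 → 3 s.f., 9.51 × 10^3 → 3 s.f., 17.077 → 5 s.f.; limit is 3.
Rounded to 3 significant figures: 980.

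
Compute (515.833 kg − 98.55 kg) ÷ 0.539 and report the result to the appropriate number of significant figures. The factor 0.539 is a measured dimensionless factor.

774 kg

515.833 kg − 98.55 kg = 417.283 kg; the difference is limited to 2 decimal places (5 s.f.).
Carrying full precision, 417.283 ÷ 0.539 = 774.179962894… kg; 0.539 has 3 s.f., so the result keeps min(5, 3) = 3 s.f.
Rounded to 3 significant figures: 774 kg.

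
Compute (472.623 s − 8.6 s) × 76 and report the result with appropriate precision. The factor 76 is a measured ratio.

472.623 s − 8.6 s = 464.023 s; the difference is limited to 1 decimal place (4 s.f.).
Carrying full precision, 464.023 × 76 = 35265.748 s; 76 has 2 s.f., so the result keeps min(4, 2) = 2 s.f.
Rounded to 2 significant figures: 3.5 × 10^4 s.

3.5 × 10^4 s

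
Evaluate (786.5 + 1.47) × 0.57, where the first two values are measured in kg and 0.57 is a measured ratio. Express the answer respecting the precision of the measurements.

4.5 × 10² kg

786.5 kg + 1.47 kg = 787.97 kg; the sum is limited to 1 decimal place (4 s.f.).
Carrying full precision, 787.97 × 0.57 = 449.1429 kg; 0.57 has 2 s.f., so the result keeps min(4, 2) = 2 s.f.
Rounded to 2 significant figures: 4.5 × 10² kg.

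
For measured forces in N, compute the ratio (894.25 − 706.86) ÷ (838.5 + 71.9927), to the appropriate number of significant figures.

0.2058

894.25 − 706.86 = 187.39, limited to 2 d.p. → 5 s.f.; 838.5 + 71.9927 = 910.4927, limited to 1 d.p. → 4 s.f.
Carrying full precision, 187.39 ÷ 910.4927 = 0.205811644618…; keep min(5, 4) = 4 s.f.
Rounded to 4 significant figures: 0.2058.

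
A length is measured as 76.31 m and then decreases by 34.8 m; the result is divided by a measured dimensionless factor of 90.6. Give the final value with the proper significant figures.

76.31 m − 34.8 m = 41.51 m; the difference is limited to 1 decimal place (3 s.f.).
Carrying full precision, 41.51 ÷ 90.6 = 0.458167770419… m; 90.6 has 3 s.f., so the result keeps min(3, 3) = 3 s.f.
Rounded to 3 significant figures: 0.458 m.

0.458 m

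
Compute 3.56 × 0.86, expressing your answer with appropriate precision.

3.1

3.56 × 0.86 = 3.0616
Multiplication/division keeps the fewest significant figures: 3.56 → 3 s.f., 0.86 → 2 s.f.; limit is 2.
Rounded to 2 significant figures: 3.1.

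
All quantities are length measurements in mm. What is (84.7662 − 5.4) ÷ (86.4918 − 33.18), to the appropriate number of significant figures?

1.49

84.7662 − 5.4 = 79.3662, limited to 1 d.p. → 3 s.f.; 86.4918 − 33.18 = 53.3118, limited to 2 d.p. → 4 s.f.
Carrying full precision, 79.3662 ÷ 53.3118 = 1.48871731962…; keep min(3, 4) = 3 s.f.
Rounded to 3 significant figures: 1.49.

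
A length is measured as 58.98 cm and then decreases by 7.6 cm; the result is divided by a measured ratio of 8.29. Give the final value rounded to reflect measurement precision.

58.98 cm − 7.6 cm = 51.38 cm; the difference is limited to 1 decimal place (3 s.f.).
Carrying full precision, 51.38 ÷ 8.29 = 6.19782870929… cm; 8.29 has 3 s.f., so the result keeps min(3, 3) = 3 s.f.
Rounded to 3 significant figures: 6.20 cm.

6.20 cm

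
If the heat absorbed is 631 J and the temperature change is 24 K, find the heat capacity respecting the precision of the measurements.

26 J/K

heat capacity = 631 J ÷ 24 K = 26.2916666667… J/K.
631 has 3 significant figures; 24 has 2.
Division/multiplication keeps the fewest: 2 significant figures.
Rounded: 26 J/K.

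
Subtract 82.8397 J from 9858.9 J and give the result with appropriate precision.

9.7761 × 10³ J

9858.9 J − 82.8397 J = 9776.0603 J.
Addition/subtraction keeps the fewest decimal places: 9858.9 → 1 decimal place, 82.8397 → 4 decimal places; limit is 1.
Rounded to 1 decimal place: 9.7761 × 10³ J.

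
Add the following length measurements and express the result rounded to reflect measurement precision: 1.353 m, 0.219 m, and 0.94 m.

1.353 m + 0.219 m + 0.94 m = 2.512 m.
Addition/subtraction keeps the fewest decimal places: 1.353 → 3 decimal places, 0.219 → 3 decimal places, 0.94 → 2 decimal places; limit is 2.
Rounded to 2 decimal places: 2.51 m.

2.51 m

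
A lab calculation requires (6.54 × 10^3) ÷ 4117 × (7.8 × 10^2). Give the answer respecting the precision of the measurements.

1.2 × 10^3

(6.54 × 10^3) ÷ 4117 × (7.8 × 10^2) = 1239.05756619…
Multiplication/division keeps the fewest significant figures: 6.54 × 10^3 → 3 s.f., 4117 → 4 s.f., 7.8 × 10^2 → 2 s.f.; limit is 2.
Rounded to 2 significant figures: 1.2 × 10^3.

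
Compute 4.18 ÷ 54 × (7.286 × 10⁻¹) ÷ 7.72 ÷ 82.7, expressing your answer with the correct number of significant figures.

4.18 ÷ 54 × (7.286 × 10⁻¹) ÷ 7.72 ÷ 82.7 = 0.0000883382677839…
Multiplication/division keeps the fewest significant figures: 4.18 → 3 s.f., 54 → 2 s.f., 7.286 × 10⁻¹ → 4 s.f., 7.72 → 3 s.f., 82.7 → 3 s.f.; limit is 2.
Rounded to 2 significant figures: 8.8 × 10⁻⁵.

8.8 × 10⁻⁵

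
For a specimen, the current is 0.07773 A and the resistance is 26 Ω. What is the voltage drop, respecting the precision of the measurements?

voltage drop = 0.07773 A × 26 Ω = 2.02098 V.
0.07773 has 4 significant figures; 26 has 2.
Division/multiplication keeps the fewest: 2 significant figures.
Rounded: 2.0 V.

2.0 V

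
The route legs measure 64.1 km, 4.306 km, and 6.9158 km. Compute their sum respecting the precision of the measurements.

64.1 km + 4.306 km + 6.9158 km = 75.3218 km.
Addition/subtraction keeps the fewest decimal places: 64.1 → 1 decimal place, 4.306 → 3 decimal places, 6.9158 → 4 decimal places; limit is 1.
Rounded to 1 decimal place: 75.3 km.

75.3 km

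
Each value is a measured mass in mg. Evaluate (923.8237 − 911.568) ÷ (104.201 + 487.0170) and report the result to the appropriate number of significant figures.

0.020730

923.8237 − 911.568 = 12.2557, limited to 3 d.p. → 5 s.f.; 104.201 + 487.0170 = 591.2180, limited to 3 d.p. → 6 s.f.
Carrying full precision, 12.2557 ÷ 591.2180 = 0.0207295785988…; keep min(5, 6) = 5 s.f.
Rounded to 5 significant figures: 0.020730.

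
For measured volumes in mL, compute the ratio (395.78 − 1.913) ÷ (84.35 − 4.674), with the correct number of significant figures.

395.78 − 1.913 = 393.867, limited to 2 d.p. → 5 s.f.; 84.35 − 4.674 = 79.676, limited to 2 d.p. → 4 s.f.
Carrying full precision, 393.867 ÷ 79.676 = 4.94335810031…; keep min(5, 4) = 4 s.f.
Rounded to 4 significant figures: 4.943.

4.943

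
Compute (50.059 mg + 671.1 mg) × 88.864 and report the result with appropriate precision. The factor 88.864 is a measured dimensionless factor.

6.409 × 10⁴ mg

50.059 mg + 671.1 mg = 721.159 mg; the sum is limited to 1 decimal place (4 s.f.).
Carrying full precision, 721.159 × 88.864 = 64085.073376 mg; 88.864 has 5 s.f., so the result keeps min(4, 5) = 4 s.f.
Rounded to 4 significant figures: 6.409 × 10⁴ mg.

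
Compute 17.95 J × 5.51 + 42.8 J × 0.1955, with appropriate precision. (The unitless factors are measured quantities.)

107.3 J

17.95 × 5.51 = 98.9045 → 98.9 J (3 s.f., last digit at the 10^-1 place).
42.8 × 0.1955 = 8.3674 → 8.37 J (3 s.f., last digit at the 10^-2 place).
Sum: 107.2719 J; keep the coarser place, 10^-1.
Result: 107.3 J.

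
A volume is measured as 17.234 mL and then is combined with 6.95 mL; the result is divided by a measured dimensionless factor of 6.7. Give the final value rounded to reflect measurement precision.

3.6 mL

17.234 mL + 6.95 mL = 24.184 mL; the sum is limited to 2 decimal places (4 s.f.).
Carrying full precision, 24.184 ÷ 6.7 = 3.60955223881… mL; 6.7 has 2 s.f., so the result keeps min(4, 2) = 2 s.f.
Rounded to 2 significant figures: 3.6 mL.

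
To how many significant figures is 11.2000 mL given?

11.2000: trailing zeros after a decimal point are significant.

6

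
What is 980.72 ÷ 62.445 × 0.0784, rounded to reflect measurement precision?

1.23

980.72 ÷ 62.445 × 0.0784 = 1.23129871087…
Multiplication/division keeps the fewest significant figures: 980.72 → 5 s.f., 62.445 → 5 s.f., 0.0784 → 3 s.f.; limit is 3.
Rounded to 3 significant figures: 1.23.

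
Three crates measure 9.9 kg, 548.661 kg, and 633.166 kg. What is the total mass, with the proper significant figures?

1191.7 kg

9.9 kg + 548.661 kg + 633.166 kg = 1191.727 kg.
Addition/subtraction keeps the fewest decimal places: 9.9 → 1 decimal place, 548.661 → 3 decimal places, 633.166 → 3 decimal places; limit is 1.
Rounded to 1 decimal place: 1191.7 kg.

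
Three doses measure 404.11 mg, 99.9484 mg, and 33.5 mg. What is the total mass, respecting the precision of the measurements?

404.11 mg + 99.9484 mg + 33.5 mg = 537.5584 mg.
Addition/subtraction keeps the fewest decimal places: 404.11 → 2 decimal places, 99.9484 → 4 decimal places, 33.5 → 1 decimal place; limit is 1.
Rounded to 1 decimal place: 537.6 mg.

537.6 mg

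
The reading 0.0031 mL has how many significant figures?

0.0031: leading zeros are not significant.

2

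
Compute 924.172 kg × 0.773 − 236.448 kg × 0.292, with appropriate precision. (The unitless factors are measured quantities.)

645 kg

924.172 × 0.773 = 714.384956 → 714 kg (3 s.f., last digit at the 10^0 place).
236.448 × 0.292 = 69.042816 → 69.0 kg (3 s.f., last digit at the 10^-1 place).
Difference: 645.34214 kg; keep the coarser place, 10^0.
Result: 645 kg.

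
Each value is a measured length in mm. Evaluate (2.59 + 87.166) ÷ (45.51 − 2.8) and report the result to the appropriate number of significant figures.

2.10

2.59 + 87.166 = 89.756, limited to 2 d.p. → 4 s.f.; 45.51 − 2.8 = 42.71, limited to 1 d.p. → 3 s.f.
Carrying full precision, 89.756 ÷ 42.71 = 2.10152189183…; keep min(4, 3) = 3 s.f.
Rounded to 3 significant figures: 2.10.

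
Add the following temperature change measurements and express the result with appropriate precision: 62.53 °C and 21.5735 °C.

62.53 °C + 21.5735 °C = 84.1035 °C.
Addition/subtraction keeps the fewest decimal places: 62.53 → 2 decimal places, 21.5735 → 4 decimal places; limit is 2.
Rounded to 2 decimal places: 84.10 °C.

84.10 °C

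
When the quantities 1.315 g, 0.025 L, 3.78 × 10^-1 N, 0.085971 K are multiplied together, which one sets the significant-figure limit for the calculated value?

1.315 g → 4 s.f.; 0.025 L → 2 s.f.; 3.78 × 10^-1 N → 3 s.f.; 0.085971 K → 5 s.f.
The fewest is 2 significant figures, from 0.025 L.

0.025 L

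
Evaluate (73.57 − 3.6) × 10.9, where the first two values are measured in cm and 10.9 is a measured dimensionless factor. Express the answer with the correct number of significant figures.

763 cm

73.57 cm − 3.6 cm = 69.97 cm; the difference is limited to 1 decimal place (3 s.f.).
Carrying full precision, 69.97 × 10.9 = 762.673 cm; 10.9 has 3 s.f., so the result keeps min(3, 3) = 3 s.f.
Rounded to 3 significant figures: 763 cm.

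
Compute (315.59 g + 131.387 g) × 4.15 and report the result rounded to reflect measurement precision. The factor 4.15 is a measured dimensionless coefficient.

315.59 g + 131.387 g = 446.977 g; the sum is limited to 2 decimal places (5 s.f.).
Carrying full precision, 446.977 × 4.15 = 1854.95455 g; 4.15 has 3 s.f., so the result keeps min(5, 3) = 3 s.f.
Rounded to 3 significant figures: 1.85 × 10^3 g.

1.85 × 10^3 g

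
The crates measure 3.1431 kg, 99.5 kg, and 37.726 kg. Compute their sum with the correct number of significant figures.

3.1431 kg + 99.5 kg + 37.726 kg = 140.3691 kg.
Addition/subtraction keeps the fewest decimal places: 3.1431 → 4 decimal places, 99.5 → 1 decimal place, 37.726 → 3 decimal places; limit is 1.
Rounded to 1 decimal place: 140.4 kg.

140.4 kg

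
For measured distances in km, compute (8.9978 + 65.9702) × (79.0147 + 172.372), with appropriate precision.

18846.0 km²

8.9978 + 65.9702 = 74.9680, limited to 4 d.p. → 6 s.f.; 79.0147 + 172.372 = 251.3867, limited to 3 d.p. → 6 s.f.
Carrying full precision, 74.9680 × 251.3867 = 18845.9581256; keep min(6, 6) = 6 s.f.
Rounded to 6 significant figures: 18846.0 km².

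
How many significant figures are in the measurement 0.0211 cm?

3

0.0211: leading zeros are not significant.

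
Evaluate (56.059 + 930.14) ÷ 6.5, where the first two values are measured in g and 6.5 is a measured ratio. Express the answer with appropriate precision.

56.059 g + 930.14 g = 986.199 g; the sum is limited to 2 decimal places (5 s.f.).
Carrying full precision, 986.199 ÷ 6.5 = 151.722923077… g; 6.5 has 2 s.f., so the result keeps min(5, 2) = 2 s.f.
Rounded to 2 significant figures: 1.5 × 10² g.

1.5 × 10² g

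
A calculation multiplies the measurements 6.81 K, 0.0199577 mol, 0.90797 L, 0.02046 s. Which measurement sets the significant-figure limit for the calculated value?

6.81 K

6.81 K → 3 s.f.; 0.0199577 mol → 6 s.f.; 0.90797 L → 5 s.f.; 0.02046 s → 4 s.f.
The fewest is 3 significant figures, from 6.81 K.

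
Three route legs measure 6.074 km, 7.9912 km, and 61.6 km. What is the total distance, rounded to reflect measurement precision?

6.074 km + 7.9912 km + 61.6 km = 75.6652 km.
Addition/subtraction keeps the fewest decimal places: 6.074 → 3 decimal places, 7.9912 → 4 decimal places, 61.6 → 1 decimal place; limit is 1.
Rounded to 1 decimal place: 75.7 km.

75.7 km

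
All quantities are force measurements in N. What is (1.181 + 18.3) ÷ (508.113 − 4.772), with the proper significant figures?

1.181 + 18.3 = 19.481, limited to 1 d.p. → 3 s.f.; 508.113 − 4.772 = 503.341, limited to 3 d.p. → 6 s.f.
Carrying full precision, 19.481 ÷ 503.341 = 0.0387033839882…; keep min(3, 6) = 3 s.f.
Rounded to 3 significant figures: 0.0387.

0.0387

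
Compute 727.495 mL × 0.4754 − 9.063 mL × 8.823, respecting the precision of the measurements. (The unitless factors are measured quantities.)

265.9 mL

727.495 × 0.4754 = 345.851123 → 345.9 mL (4 s.f., last digit at the 10^-1 place).
9.063 × 8.823 = 79.962849 → 79.96 mL (4 s.f., last digit at the 10^-2 place).
Difference: 265.888274 mL; keep the coarser place, 10^-1.
Result: 265.9 mL.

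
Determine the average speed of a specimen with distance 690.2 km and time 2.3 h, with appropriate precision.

average speed = 690.2 km ÷ 2.3 h = 300.086956522… km/h.
690.2 has 4 significant figures; 2.3 has 2.
Division/multiplication keeps the fewest: 2 significant figures.
Rounded: 3.0 × 10² km/h.

3.0 × 10² km/h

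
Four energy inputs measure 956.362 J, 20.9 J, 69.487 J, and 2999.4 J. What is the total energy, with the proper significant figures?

4046.1 J

956.362 J + 20.9 J + 69.487 J + 2999.4 J = 4046.149 J.
Addition/subtraction keeps the fewest decimal places: 956.362 → 3 decimal places, 20.9 → 1 decimal place, 69.487 → 3 decimal places, 2999.4 → 1 decimal place; limit is 1.
Rounded to 1 decimal place: 4046.1 J.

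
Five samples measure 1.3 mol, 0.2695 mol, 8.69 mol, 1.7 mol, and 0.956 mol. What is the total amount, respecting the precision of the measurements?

12.9 mol

1.3 mol + 0.2695 mol + 8.69 mol + 1.7 mol + 0.956 mol = 12.9155 mol.
Addition/subtraction keeps the fewest decimal places: 1.3 → 1 decimal place, 0.2695 → 4 decimal places, 8.69 → 2 decimal places, 1.7 → 1 decimal place, 0.956 → 3 decimal places; limit is 1.
Rounded to 1 decimal place: 12.9 mol.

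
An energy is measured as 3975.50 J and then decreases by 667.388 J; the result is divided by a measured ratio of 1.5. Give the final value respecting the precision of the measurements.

3975.50 J − 667.388 J = 3308.112 J; the difference is limited to 2 decimal places (6 s.f.).
Carrying full precision, 3308.112 ÷ 1.5 = 2205.408 J; 1.5 has 2 s.f., so the result keeps min(6, 2) = 2 s.f.
Rounded to 2 significant figures: 2.2 × 10^3 J.

2.2 × 10^3 J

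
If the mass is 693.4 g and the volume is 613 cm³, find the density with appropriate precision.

density = 693.4 g ÷ 613 cm³ = 1.13115823817… g/cm³.
693.4 has 4 significant figures; 613 has 3.
Division/multiplication keeps the fewest: 3 significant figures.
Rounded: 1.13 g/cm³.

1.13 g/cm³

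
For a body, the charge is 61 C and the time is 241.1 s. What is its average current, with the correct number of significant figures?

average current = 61 C ÷ 241.1 s = 0.253007051016… A.
61 has 2 significant figures; 241.1 has 4.
Division/multiplication keeps the fewest: 2 significant figures.
Rounded: 0.25 A.

0.25 A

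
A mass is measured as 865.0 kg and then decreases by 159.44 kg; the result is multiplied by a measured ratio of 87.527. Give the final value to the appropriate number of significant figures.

6.176 × 10⁴ kg

865.0 kg − 159.44 kg = 705.56 kg; the difference is limited to 1 decimal place (4 s.f.).
Carrying full precision, 705.56 × 87.527 = 61755.55012 kg; 87.527 has 5 s.f., so the result keeps min(4, 5) = 4 s.f.
Rounded to 4 significant figures: 6.176 × 10⁴ kg.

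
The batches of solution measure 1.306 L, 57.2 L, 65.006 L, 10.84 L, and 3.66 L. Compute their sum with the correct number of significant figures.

1.306 L + 57.2 L + 65.006 L + 10.84 L + 3.66 L = 138.012 L.
Addition/subtraction keeps the fewest decimal places: 1.306 → 3 decimal places, 57.2 → 1 decimal place, 65.006 → 3 decimal places, 10.84 → 2 decimal places, 3.66 → 2 decimal places; limit is 1.
Rounded to 1 decimal place: 138.0 L.

138.0 L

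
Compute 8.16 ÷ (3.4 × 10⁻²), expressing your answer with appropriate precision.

8.16 ÷ (3.4 × 10⁻²) = 240
Multiplication/division keeps the fewest significant figures: 8.16 → 3 s.f., 3.4 × 10⁻² → 2 s.f.; limit is 2.
Rounded to 2 significant figures: 2.4 × 10².

2.4 × 10²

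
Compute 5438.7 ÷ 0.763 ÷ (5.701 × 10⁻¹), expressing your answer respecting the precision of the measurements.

1.25 × 10⁴

5438.7 ÷ 0.763 ÷ (5.701 × 10⁻¹) = 12503.1523981…
Multiplication/division keeps the fewest significant figures: 5438.7 → 5 s.f., 0.763 → 3 s.f., 5.701 × 10⁻¹ → 4 s.f.; limit is 3.
Rounded to 3 significant figures: 1.25 × 10⁴.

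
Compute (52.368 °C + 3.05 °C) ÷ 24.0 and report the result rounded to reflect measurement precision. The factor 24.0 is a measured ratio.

52.368 °C + 3.05 °C = 55.418 °C; the sum is limited to 2 decimal places (4 s.f.).
Carrying full precision, 55.418 ÷ 24.0 = 2.30908333333… °C; 24.0 has 3 s.f., so the result keeps min(4, 3) = 3 s.f.
Rounded to 3 significant figures: 2.31 °C.

2.31 °C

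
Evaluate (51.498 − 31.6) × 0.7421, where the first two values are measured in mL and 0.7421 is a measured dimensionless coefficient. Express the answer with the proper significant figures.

14.8 mL

51.498 mL − 31.6 mL = 19.898 mL; the difference is limited to 1 decimal place (3 s.f.).
Carrying full precision, 19.898 × 0.7421 = 14.7663058 mL; 0.7421 has 4 s.f., so the result keeps min(3, 4) = 3 s.f.
Rounded to 3 significant figures: 14.8 mL.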